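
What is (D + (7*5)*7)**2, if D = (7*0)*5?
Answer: 60025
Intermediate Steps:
D = 0 (D = 0*5 = 0)
(D + (7*5)*7)**2 = (0 + (7*5)*7)**2 = (0 + 35*7)**2 = (0 + 245)**2 = 245**2 = 60025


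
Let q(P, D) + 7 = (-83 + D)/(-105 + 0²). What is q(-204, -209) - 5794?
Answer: -608813/105 ≈ -5798.2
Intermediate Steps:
q(P, D) = -652/105 - D/105 (q(P, D) = -7 + (-83 + D)/(-105 + 0²) = -7 + (-83 + D)/(-105 + 0) = -7 + (-83 + D)/(-105) = -7 + (-83 + D)*(-1/105) = -7 + (83/105 - D/105) = -652/105 - D/105)
q(-204, -209) - 5794 = (-652/105 - 1/105*(-209)) - 5794 = (-652/105 + 209/105) - 5794 = -443/105 - 5794 = -608813/105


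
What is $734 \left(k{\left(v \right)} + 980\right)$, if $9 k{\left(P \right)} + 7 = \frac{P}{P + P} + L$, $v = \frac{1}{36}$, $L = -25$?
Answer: $716751$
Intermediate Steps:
$v = \frac{1}{36} \approx 0.027778$
$k{\left(P \right)} = - \frac{7}{2}$ ($k{\left(P \right)} = - \frac{7}{9} + \frac{\frac{P}{P + P} - 25}{9} = - \frac{7}{9} + \frac{\frac{P}{2 P} - 25}{9} = - \frac{7}{9} + \frac{\frac{1}{2 P} P - 25}{9} = - \frac{7}{9} + \frac{\frac{1}{2} - 25}{9} = - \frac{7}{9} + \frac{1}{9} \left(- \frac{49}{2}\right) = - \frac{7}{9} - \frac{49}{18} = - \frac{7}{2}$)
$734 \left(k{\left(v \right)} + 980\right) = 734 \left(- \frac{7}{2} + 980\right) = 734 \cdot \frac{1953}{2} = 716751$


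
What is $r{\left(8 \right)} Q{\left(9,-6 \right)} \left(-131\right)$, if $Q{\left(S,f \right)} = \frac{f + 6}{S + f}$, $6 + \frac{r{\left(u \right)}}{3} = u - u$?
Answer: $0$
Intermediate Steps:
$r{\left(u \right)} = -18$ ($r{\left(u \right)} = -18 + 3 \left(u - u\right) = -18 + 3 \cdot 0 = -18 + 0 = -18$)
$Q{\left(S,f \right)} = \frac{6 + f}{S + f}$
$r{\left(8 \right)} Q{\left(9,-6 \right)} \left(-131\right) = - 18 \frac{6 - 6}{9 - 6} \left(-131\right) = - 18 \cdot \frac{1}{3} \cdot 0 \left(-131\right) = \left(-18\right) 0 \left(-131\right) = 0 \left(-131\right) = 0$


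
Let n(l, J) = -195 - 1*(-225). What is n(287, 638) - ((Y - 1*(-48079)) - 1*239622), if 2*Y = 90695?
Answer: 292451/2 ≈ 1.4623e+5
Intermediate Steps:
n(l, J) = 30 (n(l, J) = -195 + 225 = 30)
Y = 90695/2 (Y = (1/2)*90695 = 90695/2 ≈ 45348.)
n(287, 638) - ((Y - 1*(-48079)) - 1*239622) = 30 - ((90695/2 - 1*(-48079)) - 1*239622) = 30 - ((90695/2 + 48079) - 239622) = 30 - (186853/2 - 239622) = 30 - 1*(-292391/2) = 30 + 292391/2 = 292451/2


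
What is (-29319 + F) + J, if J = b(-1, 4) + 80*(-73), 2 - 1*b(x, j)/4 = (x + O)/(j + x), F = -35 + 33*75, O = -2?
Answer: -32707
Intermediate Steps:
F = 2440 (F = -35 + 2475 = 2440)
b(x, j) = 8 - 4*(-2 + x)/(j + x) (b(x, j) = 8 - 4*(x - 2)/(j + x) = 8 - 4*(-2 + x)/(j + x))
J = -5828 (J = 4*(2 - 1 + 2*4)/(4 - 1) + 80*(-73) = 4*(2 - 1 + 8)/3 - 5840 = 4*(⅓)*9 - 5840 = 12 - 5840 = -5828)
(-29319 + F) + J = (-29319 + 2440) - 5828 = -26879 - 5828 = -32707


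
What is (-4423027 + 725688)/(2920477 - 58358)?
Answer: -3697339/2862119 ≈ -1.2918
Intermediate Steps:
(-4423027 + 725688)/(2920477 - 58358) = -3697339/2862119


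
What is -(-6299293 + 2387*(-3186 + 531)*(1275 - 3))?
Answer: 8067580213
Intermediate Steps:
-(-6299293 + 2387*(-3186 + 531)*(1275 - 3)) = -2387/(1/(-2639 + 1272*(-2655))) = -2387/(1/(-2639 - 3377160)) = -2387/(1/(-3379799)) = -2387/(-1/3379799) = -2387*(-3379799) = 8067580213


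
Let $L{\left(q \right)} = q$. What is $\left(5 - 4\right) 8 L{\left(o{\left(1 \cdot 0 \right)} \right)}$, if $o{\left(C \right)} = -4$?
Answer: $-32$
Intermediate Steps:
$\left(5 - 4\right) 8 L{\left(o{\left(1 \cdot 0 \right)} \right)} = \left(5 - 4\right) 8 \left(-4\right) = 1 \cdot 8 \left(-4\right) = 8 \left(-4\right) = -32$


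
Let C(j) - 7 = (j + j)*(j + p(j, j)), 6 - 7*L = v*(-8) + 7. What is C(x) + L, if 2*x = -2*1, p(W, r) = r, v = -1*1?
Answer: 68/7 ≈ 9.7143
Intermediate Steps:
v = -1
L = -9/7 (L = 6/7 - (-1*(-8) + 7)/7 = 6/7 - (8 + 7)/7 = 6/7 - ⅐*15 = 6/7 - 15/7 = -9/7 ≈ -1.2857)
x = -1 (x = (-2*1)/2 = (½)*(-2) = -1)
C(j) = 7 + 4*j² (C(j) = 7 + (j + j)*(j + j) = 7 + (2*j)*(2*j) = 7 + 4*j²)
C(x) + L = (7 + 4*(-1)²) - 9/7 = (7 + 4*1) - 9/7 = (7 + 4) - 9/7 = 11 - 9/7 = 68/7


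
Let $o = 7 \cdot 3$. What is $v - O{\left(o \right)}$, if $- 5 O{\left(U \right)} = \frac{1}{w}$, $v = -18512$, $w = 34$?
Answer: $- \frac{3147039}{170} \approx -18512.0$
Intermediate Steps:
$o = 21$
$O{\left(U \right)} = - \frac{1}{170}$ ($O{\left(U \right)} = - \frac{1}{5 \cdot 34} = \left(- \frac{1}{5}\right) \frac{1}{34} = - \frac{1}{170}$)
$v - O{\left(o \right)} = -18512 - - \frac{1}{170} = -18512 + \frac{1}{170} = - \frac{3147039}{170}$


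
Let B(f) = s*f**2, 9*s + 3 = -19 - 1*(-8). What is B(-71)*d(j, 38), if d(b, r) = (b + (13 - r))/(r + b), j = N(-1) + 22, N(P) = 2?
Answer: 35287/279 ≈ 126.48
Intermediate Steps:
s = -14/9 (s = -1/3 + (-19 - 1*(-8))/9 = -1/3 + (-19 + 8)/9 = -1/3 + (1/9)*(-11) = -1/3 - 11/9 = -14/9 ≈ -1.5556)
j = 24 (j = 2 + 22 = 24)
B(f) = -14*f**2/9
d(b, r) = (13 + b - r)/(b + r)
B(-71)*d(j, 38) = (-14/9*(-71)**2)*((13 + 24 - 1*38)/(24 + 38)) = (-14/9*5041)*((13 + 24 - 38)/62) = -35287*(-1)/279 = -70574/9*(-1/62) = 35287/279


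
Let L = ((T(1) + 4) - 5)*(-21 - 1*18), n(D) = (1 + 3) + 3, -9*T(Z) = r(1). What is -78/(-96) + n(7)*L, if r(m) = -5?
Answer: 5863/48 ≈ 122.15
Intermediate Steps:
T(Z) = 5/9 (T(Z) = -⅑*(-5) = 5/9)
n(D) = 7 (n(D) = 4 + 3 = 7)
L = 52/3 (L = ((5/9 + 4) - 5)*(-21 - 1*18) = (41/9 - 5)*(-21 - 18) = -4/9*(-39) = 52/3 ≈ 17.333)
-78/(-96) + n(7)*L = -78/(-96) + 7*(52/3) = -78*(-1/96) + 364/3 = 13/16 + 364/3 = 5863/48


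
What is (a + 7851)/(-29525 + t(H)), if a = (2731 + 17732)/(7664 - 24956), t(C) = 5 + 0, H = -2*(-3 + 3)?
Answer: -45246343/170153280 ≈ -0.26592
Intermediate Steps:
H = 0 (H = -2*0 = 0)
t(C) = 5
a = -6821/5764 (a = 20463/(-17292) = 20463*(-1/17292) = -6821/5764 ≈ -1.1834)
(a + 7851)/(-29525 + t(H)) = (-6821/5764 + 7851)/(-29525 + 5) = (45246343/5764)/(-29520) = (45246343/5764)*(-1/29520) = -45246343/170153280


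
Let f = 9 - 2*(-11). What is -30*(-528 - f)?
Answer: 16770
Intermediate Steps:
f = 31 (f = 9 + 22 = 31)
-30*(-528 - f) = -30*(-528 - 1*31) = -30*(-528 - 31) = -30*(-559) = 16770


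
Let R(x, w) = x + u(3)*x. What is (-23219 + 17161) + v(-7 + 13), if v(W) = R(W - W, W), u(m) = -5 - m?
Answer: -6058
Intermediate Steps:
R(x, w) = -7*x (R(x, w) = x + (-5 - 1*3)*x = x + (-5 - 3)*x = x - 8*x = -7*x)
v(W) = 0 (v(W) = -7*(W - W) = -7*0 = 0)
(-23219 + 17161) + v(-7 + 13) = (-23219 + 17161) + 0 = -6058 + 0 = -6058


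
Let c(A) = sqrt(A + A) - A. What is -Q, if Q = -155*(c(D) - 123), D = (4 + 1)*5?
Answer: -22940 + 775*sqrt(2) ≈ -21844.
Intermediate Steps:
D = 25 (D = 5*5 = 25)
c(A) = -A + sqrt(2)*sqrt(A) (c(A) = sqrt(2*A) - A = sqrt(2)*sqrt(A) - A = -A + sqrt(2)*sqrt(A))
Q = 22940 - 775*sqrt(2) (Q = -155*((-1*25 + sqrt(2)*sqrt(25)) - 123) = -155*((-25 + sqrt(2)*5) - 123) = -155*((-25 + 5*sqrt(2)) - 123) = -155*(-148 + 5*sqrt(2)) = 22940 - 775*sqrt(2) ≈ 21844.)
-Q = -(22940 - 775*sqrt(2)) = -22940 + 775*sqrt(2)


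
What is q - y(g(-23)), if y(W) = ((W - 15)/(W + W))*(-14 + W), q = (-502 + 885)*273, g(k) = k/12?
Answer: 57755341/552 ≈ 1.0463e+5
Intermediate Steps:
g(k) = k/12 (g(k) = k*(1/12) = k/12)
q = 104559 (q = 383*273 = 104559)
y(W) = (-15 + W)*(-14 + W)/(2*W) (y(W) = ((-15 + W)/((2*W)))*(-14 + W) = ((-15 + W)*(1/(2*W)))*(-14 + W) = ((-15 + W)/(2*W))*(-14 + W) = (-15 + W)*(-14 + W)/(2*W))
q - y(g(-23)) = 104559 - (210 + ((1/12)*(-23))*(-29 + (1/12)*(-23)))/(2*((1/12)*(-23))) = 104559 - (210 - 23*(-29 - 23/12)/12)/(2*(-23/12)) = 104559 - (-12)*(210 - 23/12*(-371/12))/(2*23) = 104559 - (-12)*(210 + 8533/144)/(2*23) = 104559 - (-12)*38773/(2*23*144) = 104559 - 1*(-38773/552) = 104559 + 38773/552 = 57755341/552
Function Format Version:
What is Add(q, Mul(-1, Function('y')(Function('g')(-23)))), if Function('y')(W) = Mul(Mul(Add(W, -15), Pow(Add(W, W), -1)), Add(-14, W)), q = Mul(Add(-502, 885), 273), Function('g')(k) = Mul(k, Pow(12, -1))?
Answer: Rational(57755341, 552) ≈ 1.0463e+5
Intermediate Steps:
Function('g')(k) = Mul(Rational(1, 12), k) (Function('g')(k) = Mul(k, Rational(1, 12)) = Mul(Rational(1, 12), k))
q = 104559 (q = Mul(383, 273) = 104559)
Function('y')(W) = Mul(Rational(1, 2), Pow(W, -1), Add(-15, W), Add(-14, W)) (Function('y')(W) = Mul(Mul(Add(-15, W), Pow(Mul(2, W), -1)), Add(-14, W)) = Mul(Mul(Add(-15, W), Mul(Rational(1, 2), Pow(W, -1))), Add(-14, W)) = Mul(Mul(Rational(1, 2), Pow(W, -1), Add(-15, W)), Add(-14, W)) = Mul(Rational(1, 2), Pow(W, -1), Add(-15, W), Add(-14, W)))
Add(q, Mul(-1, Function('y')(Function('g')(-23)))) = Add(104559, Mul(-1, Mul(Rational(1, 2), Pow(Mul(Rational(1, 12), -23), -1), Add(210, Mul(Mul(Rational(1, 12), -23), Add(-29, Mul(Rational(1, 12), -23))))))) = Add(104559, Mul(-1, Mul(Rational(1, 2), Pow(Rational(-23, 12), -1), Add(210, Mul(Rational(-23, 12), Add(-29, Rational(-23, 12))))))) = Add(104559, Mul(-1, Mul(Rational(1, 2), Rational(-12, 23), Add(210, Mul(Rational(-23, 12), Rational(-371, 12)))))) = Add(104559, Mul(-1, Mul(Rational(1, 2), Rational(-12, 23), Add(210, Rational(8533, 144))))) = Add(104559, Mul(-1, Mul(Rational(1, 2), Rational(-12, 23), Rational(38773, 144)))) = Add(104559, Mul(-1, Rational(-38773, 552))) = Add(104559, Rational(38773, 552)) = Rational(57755341, 552)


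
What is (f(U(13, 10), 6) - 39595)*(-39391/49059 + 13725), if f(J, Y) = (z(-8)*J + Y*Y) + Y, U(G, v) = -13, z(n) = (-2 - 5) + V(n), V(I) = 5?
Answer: -26613346643368/49059 ≈ -5.4248e+8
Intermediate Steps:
z(n) = -2 (z(n) = (-2 - 5) + 5 = -7 + 5 = -2)
f(J, Y) = Y + Y² - 2*J (f(J, Y) = (-2*J + Y*Y) + Y = (-2*J + Y²) + Y = (Y² - 2*J) + Y = Y + Y² - 2*J)
(f(U(13, 10), 6) - 39595)*(-39391/49059 + 13725) = ((6 + 6² - 2*(-13)) - 39595)*(-39391/49059 + 13725) = ((6 + 36 + 26) - 39595)*(-39391*1/49059 + 13725) = (68 - 39595)*(-39391/49059 + 13725) = -39527*673295384/49059 = -26613346643368/49059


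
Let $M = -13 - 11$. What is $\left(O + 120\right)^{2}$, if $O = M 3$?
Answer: $2304$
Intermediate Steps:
$M = -24$
$O = -72$ ($O = \left(-24\right) 3 = -72$)
$\left(O + 120\right)^{2} = \left(-72 + 120\right)^{2} = 48^{2} = 2304$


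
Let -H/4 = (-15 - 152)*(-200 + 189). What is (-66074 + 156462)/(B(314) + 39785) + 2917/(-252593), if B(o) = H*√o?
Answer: -953183470755167/3882604080751583 - 664171024*√314/15370988431 ≈ -1.0112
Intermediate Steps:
H = -7348 (H = -4*(-15 - 152)*(-200 + 189) = -(-668)*(-11) = -4*1837 = -7348)
B(o) = -7348*√o
(-66074 + 156462)/(B(314) + 39785) + 2917/(-252593) = (-66074 + 156462)/(-7348*√314 + 39785) + 2917/(-252593) = 90388/(39785 - 7348*√314) + 2917*(-1/252593) = 90388/(39785 - 7348*√314) - 2917/252593 = -2917/252593 + 90388/(39785 - 7348*√314)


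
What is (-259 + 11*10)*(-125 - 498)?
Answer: 92827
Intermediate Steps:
(-259 + 11*10)*(-125 - 498) = (-259 + 110)*(-623) = -149*(-623) = 92827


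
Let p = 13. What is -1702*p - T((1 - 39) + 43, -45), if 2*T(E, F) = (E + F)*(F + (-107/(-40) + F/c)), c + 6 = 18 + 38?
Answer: -45981/2 ≈ -22991.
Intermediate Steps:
c = 50 (c = -6 + (18 + 38) = -6 + 56 = 50)
T(E, F) = (107/40 + 51*F/50)*(E + F)/2 (T(E, F) = ((E + F)*(F + (-107/(-40) + F/50)))/2 = ((E + F)*(F + (-107*(-1/40) + F*(1/50))))/2 = ((E + F)*(F + (107/40 + F/50)))/2 = ((E + F)*(107/40 + 51*F/50))/2 = ((107/40 + 51*F/50)*(E + F))/2 = (107/40 + 51*F/50)*(E + F)/2)
-1702*p - T((1 - 39) + 43, -45) = -1702*13 - ((51/100)*(-45)² + 107*((1 - 39) + 43)/80 + (107/80)*(-45) + (51/100)*((1 - 39) + 43)*(-45)) = -22126 - ((51/100)*2025 + 107*(-38 + 43)/80 - 963/16 + (51/100)*(-38 + 43)*(-45)) = -22126 - (4131/4 + (107/80)*5 - 963/16 + (51/100)*5*(-45)) = -22126 - (4131/4 + 107/16 - 963/16 - 459/4) = -22126 - 1*1729/2 = -22126 - 1729/2 = -45981/2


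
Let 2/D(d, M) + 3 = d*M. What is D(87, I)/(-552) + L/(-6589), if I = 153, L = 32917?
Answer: -120904410925/24201449712 ≈ -4.9958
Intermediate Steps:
D(d, M) = 2/(-3 + M*d) (D(d, M) = 2/(-3 + d*M) = 2/(-3 + M*d))
D(87, I)/(-552) + L/(-6589) = (2/(-3 + 153*87))/(-552) + 32917/(-6589) = (2/(-3 + 13311))*(-1/552) + 32917*(-1/6589) = (2/13308)*(-1/552) - 32917/6589 = (2*(1/13308))*(-1/552) - 32917/6589 = (1/6654)*(-1/552) - 32917/6589 = -1/3673008 - 32917/6589 = -120904410925/24201449712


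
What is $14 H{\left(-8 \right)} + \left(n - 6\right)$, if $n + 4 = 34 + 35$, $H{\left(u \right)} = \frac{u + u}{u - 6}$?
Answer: $75$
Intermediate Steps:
$H{\left(u \right)} = \frac{2 u}{-6 + u}$
$n = 65$ ($n = -4 + \left(34 + 35\right) = -4 + 69 = 65$)
$14 H{\left(-8 \right)} + \left(n - 6\right) = 14 \cdot 2 \left(-8\right) \frac{1}{-6 - 8} + \left(65 - 6\right) = 14 \cdot 2 \left(-8\right) \frac{1}{-14} + 59 = 14 \cdot 2 \left(-8\right) \left(- \frac{1}{14}\right) + 59 = 14 \cdot \frac{8}{7} + 59 = 16 + 59 = 75$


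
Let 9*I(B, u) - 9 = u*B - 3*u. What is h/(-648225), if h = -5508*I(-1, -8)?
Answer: 2788/72025 ≈ 0.038709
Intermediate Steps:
I(B, u) = 1 - u/3 + B*u/9 (I(B, u) = 1 + (u*B - 3*u)/9 = 1 + (B*u - 3*u)/9 = 1 + (-3*u + B*u)/9 = 1 + (-u/3 + B*u/9) = 1 - u/3 + B*u/9)
h = -25092 (h = -5508*(1 - 1/3*(-8) + (1/9)*(-1)*(-8)) = -5508*(1 + 8/3 + 8/9) = -5508*41/9 = -25092)
h/(-648225) = -25092/(-648225) = -25092*(-1/648225) = 2788/72025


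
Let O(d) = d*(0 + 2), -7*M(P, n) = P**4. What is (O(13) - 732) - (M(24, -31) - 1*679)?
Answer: 331587/7 ≈ 47370.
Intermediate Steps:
M(P, n) = -P**4/7
O(d) = 2*d (O(d) = d*2 = 2*d)
(O(13) - 732) - (M(24, -31) - 1*679) = (2*13 - 732) - (-1/7*24**4 - 1*679) = (26 - 732) - (-1/7*331776 - 679) = -706 - (-331776/7 - 679) = -706 - 1*(-336529/7) = -706 + 336529/7 = 331587/7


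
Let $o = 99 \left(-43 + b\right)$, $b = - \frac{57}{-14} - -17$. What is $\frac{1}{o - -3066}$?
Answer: $\frac{14}{12531} \approx 0.0011172$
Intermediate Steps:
$b = \frac{295}{14}$ ($b = \left(-57\right) \left(- \frac{1}{14}\right) + 17 = \frac{57}{14} + 17 = \frac{295}{14} \approx 21.071$)
$o = - \frac{30393}{14}$ ($o = 99 \left(-43 + \frac{295}{14}\right) = 99 \left(- \frac{307}{14}\right) = - \frac{30393}{14} \approx -2170.9$)
$\frac{1}{o - -3066} = \frac{1}{- \frac{30393}{14} - -3066} = \frac{1}{- \frac{30393}{14} + 3066} = \frac{1}{\frac{12531}{14}} = \frac{14}{12531}$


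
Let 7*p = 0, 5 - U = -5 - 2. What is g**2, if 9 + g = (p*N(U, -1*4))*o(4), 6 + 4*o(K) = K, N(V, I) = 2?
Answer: 81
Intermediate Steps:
U = 12 (U = 5 - (-5 - 2) = 5 - 1*(-7) = 5 + 7 = 12)
p = 0 (p = (1/7)*0 = 0)
o(K) = -3/2 + K/4
g = -9 (g = -9 + (0*2)*(-3/2 + (1/4)*4) = -9 + 0*(-3/2 + 1) = -9 + 0*(-1/2) = -9 + 0 = -9)
g**2 = (-9)**2 = 81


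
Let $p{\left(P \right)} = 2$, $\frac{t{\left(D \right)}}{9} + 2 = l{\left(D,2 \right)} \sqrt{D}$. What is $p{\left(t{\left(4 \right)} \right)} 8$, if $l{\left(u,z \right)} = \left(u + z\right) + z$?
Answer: $16$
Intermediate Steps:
$l{\left(u,z \right)} = u + 2 z$
$t{\left(D \right)} = -18 + 9 \sqrt{D} \left(4 + D\right)$ ($t{\left(D \right)} = -18 + 9 \left(D + 2 \cdot 2\right) \sqrt{D} = -18 + 9 \left(D + 4\right) \sqrt{D} = -18 + 9 \left(4 + D\right) \sqrt{D} = -18 + 9 \sqrt{D} \left(4 + D\right)$)
$p{\left(t{\left(4 \right)} \right)} 8 = 2 \cdot 8 = 16$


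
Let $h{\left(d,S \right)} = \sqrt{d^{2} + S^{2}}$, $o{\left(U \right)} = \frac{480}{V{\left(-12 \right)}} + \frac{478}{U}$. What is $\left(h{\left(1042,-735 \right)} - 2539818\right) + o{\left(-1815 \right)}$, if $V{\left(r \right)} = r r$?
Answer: $- \frac{4609764098}{1815} + \sqrt{1625989} \approx -2.5385 \cdot 10^{6}$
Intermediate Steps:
$V{\left(r \right)} = r^{2}$
$o{\left(U \right)} = \frac{10}{3} + \frac{478}{U}$ ($o{\left(U \right)} = \frac{480}{\left(-12\right)^{2}} + \frac{478}{U} = \frac{480}{144} + \frac{478}{U} = 480 \cdot \frac{1}{144} + \frac{478}{U} = \frac{10}{3} + \frac{478}{U}$)
$h{\left(d,S \right)} = \sqrt{S^{2} + d^{2}}$
$\left(h{\left(1042,-735 \right)} - 2539818\right) + o{\left(-1815 \right)} = \left(\sqrt{\left(-735\right)^{2} + 1042^{2}} - 2539818\right) + \left(\frac{10}{3} + \frac{478}{-1815}\right) = \left(\sqrt{540225 + 1085764} - 2539818\right) + \left(\frac{10}{3} + 478 \left(- \frac{1}{1815}\right)\right) = \left(\sqrt{1625989} - 2539818\right) + \left(\frac{10}{3} - \frac{478}{1815}\right) = \left(-2539818 + \sqrt{1625989}\right) + \frac{5572}{1815} = - \frac{4609764098}{1815} + \sqrt{1625989}$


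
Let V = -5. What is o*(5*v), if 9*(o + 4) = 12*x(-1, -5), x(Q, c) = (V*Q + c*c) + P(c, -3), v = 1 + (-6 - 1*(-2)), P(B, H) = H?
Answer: -480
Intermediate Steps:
v = -3 (v = 1 + (-6 + 2) = 1 - 4 = -3)
x(Q, c) = -3 + c² - 5*Q (x(Q, c) = (-5*Q + c*c) - 3 = (-5*Q + c²) - 3 = (c² - 5*Q) - 3 = -3 + c² - 5*Q)
o = 32 (o = -4 + (12*(-3 + (-5)² - 5*(-1)))/9 = -4 + (12*(-3 + 25 + 5))/9 = -4 + (12*27)/9 = -4 + (⅑)*324 = -4 + 36 = 32)
o*(5*v) = 32*(5*(-3)) = 32*(-15) = -480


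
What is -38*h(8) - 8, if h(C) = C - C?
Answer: -8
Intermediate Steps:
h(C) = 0
-38*h(8) - 8 = -38*0 - 8 = 0 - 8 = -8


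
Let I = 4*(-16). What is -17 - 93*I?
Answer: 5935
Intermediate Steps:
I = -64
-17 - 93*I = -17 - 93*(-64) = -17 + 5952 = 5935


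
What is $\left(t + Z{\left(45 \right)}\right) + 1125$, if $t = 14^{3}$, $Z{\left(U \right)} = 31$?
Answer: $3900$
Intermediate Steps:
$t = 2744$
$\left(t + Z{\left(45 \right)}\right) + 1125 = \left(2744 + 31\right) + 1125 = 2775 + 1125 = 3900$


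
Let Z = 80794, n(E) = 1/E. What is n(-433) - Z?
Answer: -34983803/433 ≈ -80794.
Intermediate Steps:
n(-433) - Z = 1/(-433) - 1*80794 = -1/433 - 80794 = -34983803/433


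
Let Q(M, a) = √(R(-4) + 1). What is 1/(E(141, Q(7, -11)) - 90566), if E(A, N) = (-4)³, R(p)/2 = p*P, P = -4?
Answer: -1/90630 ≈ -1.1034e-5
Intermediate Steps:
R(p) = -8*p (R(p) = 2*(p*(-4)) = 2*(-4*p) = -8*p)
Q(M, a) = √33 (Q(M, a) = √(-8*(-4) + 1) = √(32 + 1) = √33)
E(A, N) = -64
1/(E(141, Q(7, -11)) - 90566) = 1/(-64 - 90566) = 1/(-90630) = -1/90630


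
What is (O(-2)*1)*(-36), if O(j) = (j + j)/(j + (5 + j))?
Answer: 144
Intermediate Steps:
O(j) = 2*j/(5 + 2*j) (O(j) = (2*j)/(5 + 2*j) = 2*j/(5 + 2*j))
(O(-2)*1)*(-36) = ((2*(-2)/(5 + 2*(-2)))*1)*(-36) = ((2*(-2)/(5 - 4))*1)*(-36) = ((2*(-2)/1)*1)*(-36) = ((2*(-2)*1)*1)*(-36) = -4*1*(-36) = -4*(-36) = 144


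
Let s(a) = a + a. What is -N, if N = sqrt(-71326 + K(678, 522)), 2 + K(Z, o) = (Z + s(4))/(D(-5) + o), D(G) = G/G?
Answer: -I*sqrt(19509917734)/523 ≈ -267.07*I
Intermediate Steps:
D(G) = 1
s(a) = 2*a
K(Z, o) = -2 + (8 + Z)/(1 + o) (K(Z, o) = -2 + (Z + 2*4)/(1 + o) = -2 + (Z + 8)/(1 + o) = -2 + (8 + Z)/(1 + o))
N = I*sqrt(19509917734)/523 (N = sqrt(-71326 + (6 + 678 - 2*522)/(1 + 522)) = sqrt(-71326 + (6 + 678 - 1044)/523) = sqrt(-71326 + (1/523)*(-360)) = sqrt(-71326 - 360/523) = sqrt(-37303858/523) = I*sqrt(19509917734)/523 ≈ 267.07*I)
-N = -I*sqrt(19509917734)/523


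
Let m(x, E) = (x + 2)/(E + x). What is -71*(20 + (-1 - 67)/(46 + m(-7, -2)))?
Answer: -551528/419 ≈ -1316.3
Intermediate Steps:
m(x, E) = (2 + x)/(E + x)
-71*(20 + (-1 - 67)/(46 + m(-7, -2))) = -71*(20 + (-1 - 67)/(46 + (2 - 7)/(-2 - 7))) = -71*(20 - 68/(46 - 5/(-9))) = -71*(20 - 68/(46 - ⅑*(-5))) = -71*(20 - 68/(46 + 5/9)) = -71*(20 - 68/419/9) = -71*(20 - 68*9/419) = -71*(20 - 612/419) = -71*7768/419 = -551528/419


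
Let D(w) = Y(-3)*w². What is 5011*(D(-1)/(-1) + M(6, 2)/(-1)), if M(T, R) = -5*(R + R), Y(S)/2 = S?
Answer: 130286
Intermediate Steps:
Y(S) = 2*S
D(w) = -6*w² (D(w) = (2*(-3))*w² = -6*w²)
M(T, R) = -10*R
5011*(D(-1)/(-1) + M(6, 2)/(-1)) = 5011*(-6*(-1)²/(-1) - 10*2/(-1)) = 5011*(-6*1*(-1) - 20*(-1)) = 5011*(-6*(-1) + 20) = 5011*(6 + 20) = 5011*26 = 130286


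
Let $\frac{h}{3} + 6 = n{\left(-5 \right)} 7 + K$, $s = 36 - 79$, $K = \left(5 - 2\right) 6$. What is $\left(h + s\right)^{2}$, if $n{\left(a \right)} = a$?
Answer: $12544$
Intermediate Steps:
$K = 18$ ($K = 3 \cdot 6 = 18$)
$s = -43$
$h = -69$ ($h = -18 + 3 \left(\left(-5\right) 7 + 18\right) = -18 + 3 \left(-35 + 18\right) = -18 + 3 \left(-17\right) = -18 - 51 = -69$)
$\left(h + s\right)^{2} = \left(-69 - 43\right)^{2} = \left(-112\right)^{2} = 12544$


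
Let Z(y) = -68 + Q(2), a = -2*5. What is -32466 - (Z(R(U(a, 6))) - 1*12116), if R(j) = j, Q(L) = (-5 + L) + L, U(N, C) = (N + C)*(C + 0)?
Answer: -20281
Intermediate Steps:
a = -10
U(N, C) = C*(C + N) (U(N, C) = (C + N)*C = C*(C + N))
Q(L) = -5 + 2*L
Z(y) = -69 (Z(y) = -68 + (-5 + 2*2) = -68 + (-5 + 4) = -68 - 1 = -69)
-32466 - (Z(R(U(a, 6))) - 1*12116) = -32466 - (-69 - 1*12116) = -32466 - (-69 - 12116) = -32466 - 1*(-12185) = -32466 + 12185 = -20281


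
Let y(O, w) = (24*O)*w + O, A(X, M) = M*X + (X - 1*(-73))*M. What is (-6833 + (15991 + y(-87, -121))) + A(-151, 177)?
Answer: 221186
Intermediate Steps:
A(X, M) = M*X + M*(73 + X) (A(X, M) = M*X + (X + 73)*M = M*X + (73 + X)*M = M*X + M*(73 + X))
y(O, w) = O + 24*O*w (y(O, w) = 24*O*w + O = O + 24*O*w)
(-6833 + (15991 + y(-87, -121))) + A(-151, 177) = (-6833 + (15991 - 87*(1 + 24*(-121)))) + 177*(73 + 2*(-151)) = (-6833 + (15991 - 87*(1 - 2904))) + 177*(73 - 302) = (-6833 + (15991 - 87*(-2903))) + 177*(-229) = (-6833 + (15991 + 252561)) - 40533 = (-6833 + 268552) - 40533 = 261719 - 40533 = 221186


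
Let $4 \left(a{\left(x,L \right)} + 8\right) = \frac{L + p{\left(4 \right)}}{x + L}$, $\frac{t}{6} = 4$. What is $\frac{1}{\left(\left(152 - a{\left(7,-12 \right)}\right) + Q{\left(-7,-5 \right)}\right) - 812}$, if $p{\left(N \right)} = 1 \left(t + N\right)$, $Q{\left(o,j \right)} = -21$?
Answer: $- \frac{5}{3361} \approx -0.0014877$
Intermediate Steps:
$t = 24$ ($t = 6 \cdot 4 = 24$)
$p{\left(N \right)} = 24 + N$ ($p{\left(N \right)} = 1 \left(24 + N\right) = 24 + N$)
$a{\left(x,L \right)} = -8 + \frac{28 + L}{4 \left(L + x\right)}$ ($a{\left(x,L \right)} = -8 + \frac{\left(L + \left(24 + 4\right)\right) \frac{1}{x + L}}{4} = -8 + \frac{\left(L + 28\right) \frac{1}{L + x}}{4} = -8 + \frac{\left(28 + L\right) \frac{1}{L + x}}{4} = -8 + \frac{\frac{1}{L + x} \left(28 + L\right)}{4} = -8 + \frac{28 + L}{4 \left(L + x\right)}$)
$\frac{1}{\left(\left(152 - a{\left(7,-12 \right)}\right) + Q{\left(-7,-5 \right)}\right) - 812} = \frac{1}{\left(\left(152 - \frac{7 - 56 - -93}{-12 + 7}\right) - 21\right) - 812} = \frac{1}{\left(\left(152 - \frac{7 - 56 + 93}{-5}\right) - 21\right) - 812} = \frac{1}{\left(\left(152 - \left(- \frac{1}{5}\right) 44\right) - 21\right) - 812} = \frac{1}{\left(\left(152 - - \frac{44}{5}\right) - 21\right) - 812} = \frac{1}{\left(\left(152 + \frac{44}{5}\right) - 21\right) - 812} = \frac{1}{\left(\frac{804}{5} - 21\right) - 812} = \frac{1}{\frac{699}{5} - 812} = \frac{1}{- \frac{3361}{5}} = - \frac{5}{3361}$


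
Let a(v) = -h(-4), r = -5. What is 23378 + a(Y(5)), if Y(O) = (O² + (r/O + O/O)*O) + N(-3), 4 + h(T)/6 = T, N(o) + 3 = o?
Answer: 23426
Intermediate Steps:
N(o) = -3 + o
h(T) = -24 + 6*T
Y(O) = -6 + O² + O*(1 - 5/O) (Y(O) = (O² + (-5/O + O/O)*O) + (-3 - 3) = (O² + (-5/O + 1)*O) - 6 = (O² + (1 - 5/O)*O) - 6 = (O² + O*(1 - 5/O)) - 6 = -6 + O² + O*(1 - 5/O))
a(v) = 48 (a(v) = -(-24 + 6*(-4)) = -(-24 - 24) = -1*(-48) = 48)
23378 + a(Y(5)) = 23378 + 48 = 23426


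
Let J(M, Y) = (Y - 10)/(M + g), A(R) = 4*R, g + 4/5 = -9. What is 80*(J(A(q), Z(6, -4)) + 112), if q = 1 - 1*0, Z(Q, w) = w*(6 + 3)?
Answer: 278240/29 ≈ 9594.5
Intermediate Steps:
g = -49/5 (g = -⅘ - 9 = -49/5 ≈ -9.8000)
Z(Q, w) = 9*w (Z(Q, w) = w*9 = 9*w)
q = 1 (q = 1 + 0 = 1)
J(M, Y) = (-10 + Y)/(-49/5 + M) (J(M, Y) = (Y - 10)/(M - 49/5) = (-10 + Y)/(-49/5 + M))
80*(J(A(q), Z(6, -4)) + 112) = 80*(5*(-10 + 9*(-4))/(-49 + 5*(4*1)) + 112) = 80*(5*(-10 - 36)/(-49 + 5*4) + 112) = 80*(5*(-46)/(-49 + 20) + 112) = 80*(5*(-46)/(-29) + 112) = 80*(5*(-1/29)*(-46) + 112) = 80*(230/29 + 112) = 80*(3478/29) = 278240/29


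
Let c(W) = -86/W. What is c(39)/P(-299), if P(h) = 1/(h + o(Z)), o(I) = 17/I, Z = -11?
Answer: 94772/143 ≈ 662.74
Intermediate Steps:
P(h) = 1/(-17/11 + h) (P(h) = 1/(h + 17/(-11)) = 1/(h + 17*(-1/11)) = 1/(h - 17/11) = 1/(-17/11 + h))
c(39)/P(-299) = (-86/39)/((11/(-17 + 11*(-299)))) = (-86*1/39)/((11/(-17 - 3289))) = -86/(39*(11/(-3306))) = -86/(39*(11*(-1/3306))) = -86/(39*(-11/3306)) = -86/39*(-3306/11) = 94772/143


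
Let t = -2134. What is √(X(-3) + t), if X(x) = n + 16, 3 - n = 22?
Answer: I*√2137 ≈ 46.228*I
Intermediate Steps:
n = -19 (n = 3 - 1*22 = 3 - 22 = -19)
X(x) = -3 (X(x) = -19 + 16 = -3)
√(X(-3) + t) = √(-3 - 2134) = √(-2137) = I*√2137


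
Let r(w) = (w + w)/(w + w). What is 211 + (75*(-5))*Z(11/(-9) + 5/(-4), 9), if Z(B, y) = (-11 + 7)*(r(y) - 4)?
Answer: -4289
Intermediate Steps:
r(w) = 1 (r(w) = (2*w)/((2*w)) = (2*w)*(1/(2*w)) = 1)
Z(B, y) = 12 (Z(B, y) = (-11 + 7)*(1 - 4) = -4*(-3) = 12)
211 + (75*(-5))*Z(11/(-9) + 5/(-4), 9) = 211 + (75*(-5))*12 = 211 - 375*12 = 211 - 4500 = -4289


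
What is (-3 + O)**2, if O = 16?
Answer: 169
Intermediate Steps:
(-3 + O)**2 = (-3 + 16)**2 = 13**2 = 169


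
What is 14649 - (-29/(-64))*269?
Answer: 929735/64 ≈ 14527.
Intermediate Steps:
14649 - (-29/(-64))*269 = 14649 - (-29*(-1/64))*269 = 14649 - 29*269/64 = 14649 - 1*7801/64 = 14649 - 7801/64 = 929735/64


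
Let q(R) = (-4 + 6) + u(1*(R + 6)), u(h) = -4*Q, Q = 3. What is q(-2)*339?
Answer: -3390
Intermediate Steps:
u(h) = -12 (u(h) = -4*3 = -12)
q(R) = -10 (q(R) = (-4 + 6) - 12 = 2 - 12 = -10)
q(-2)*339 = -10*339 = -3390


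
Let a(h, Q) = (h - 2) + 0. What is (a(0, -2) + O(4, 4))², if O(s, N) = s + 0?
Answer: 4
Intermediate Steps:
O(s, N) = s
a(h, Q) = -2 + h (a(h, Q) = (-2 + h) + 0 = -2 + h)
(a(0, -2) + O(4, 4))² = ((-2 + 0) + 4)² = (-2 + 4)² = 2² = 4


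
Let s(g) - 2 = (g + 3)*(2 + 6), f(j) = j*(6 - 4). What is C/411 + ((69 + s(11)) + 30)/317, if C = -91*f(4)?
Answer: -143233/130287 ≈ -1.0994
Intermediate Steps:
f(j) = 2*j (f(j) = j*2 = 2*j)
s(g) = 26 + 8*g (s(g) = 2 + (g + 3)*(2 + 6) = 2 + (3 + g)*8 = 2 + (24 + 8*g) = 26 + 8*g)
C = -728 (C = -182*4 = -91*8 = -728)
C/411 + ((69 + s(11)) + 30)/317 = -728/411 + ((69 + (26 + 8*11)) + 30)/317 = -728*1/411 + ((69 + (26 + 88)) + 30)*(1/317) = -728/411 + ((69 + 114) + 30)*(1/317) = -728/411 + (183 + 30)*(1/317) = -728/411 + 213*(1/317) = -728/411 + 213/317 = -143233/130287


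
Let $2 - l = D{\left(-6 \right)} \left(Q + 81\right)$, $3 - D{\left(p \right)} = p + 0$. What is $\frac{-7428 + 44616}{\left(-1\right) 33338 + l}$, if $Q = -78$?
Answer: $- \frac{4132}{3707} \approx -1.1146$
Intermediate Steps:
$D{\left(p \right)} = 3 - p$ ($D{\left(p \right)} = 3 - \left(p + 0\right) = 3 - p$)
$l = -25$ ($l = 2 - \left(3 - -6\right) \left(-78 + 81\right) = 2 - \left(3 + 6\right) 3 = 2 - 9 \cdot 3 = 2 - 27 = -25$)
$\frac{-7428 + 44616}{\left(-1\right) 33338 + l} = \frac{-7428 + 44616}{\left(-1\right) 33338 - 25} = \frac{37188}{-33338 - 25} = \frac{37188}{-33363} = 37188 \left(- \frac{1}{33363}\right) = - \frac{4132}{3707}$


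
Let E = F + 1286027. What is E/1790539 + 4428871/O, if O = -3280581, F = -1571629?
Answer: -8867006746231/5874008223159 ≈ -1.5095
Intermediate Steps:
E = -285602 (E = -1571629 + 1286027 = -285602)
E/1790539 + 4428871/O = -285602/1790539 + 4428871/(-3280581) = -285602*1/1790539 + 4428871*(-1/3280581) = -285602/1790539 - 4428871/3280581 = -8867006746231/5874008223159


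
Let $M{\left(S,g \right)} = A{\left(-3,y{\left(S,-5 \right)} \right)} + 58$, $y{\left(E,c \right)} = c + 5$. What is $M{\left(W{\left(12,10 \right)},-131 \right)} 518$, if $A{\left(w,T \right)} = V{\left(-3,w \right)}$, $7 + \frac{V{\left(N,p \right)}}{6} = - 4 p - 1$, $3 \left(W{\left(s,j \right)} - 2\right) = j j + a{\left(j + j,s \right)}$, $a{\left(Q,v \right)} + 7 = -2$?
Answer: $42476$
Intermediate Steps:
$a{\left(Q,v \right)} = -9$ ($a{\left(Q,v \right)} = -7 - 2 = -9$)
$W{\left(s,j \right)} = -1 + \frac{j^{2}}{3}$ ($W{\left(s,j \right)} = 2 + \frac{j j - 9}{3} = 2 + \frac{j^{2} - 9}{3} = 2 + \frac{-9 + j^{2}}{3} = 2 + \left(-3 + \frac{j^{2}}{3}\right) = -1 + \frac{j^{2}}{3}$)
$V{\left(N,p \right)} = -48 - 24 p$ ($V{\left(N,p \right)} = -42 + 6 \left(- 4 p - 1\right) = -42 + 6 \left(-1 - 4 p\right) = -42 - \left(6 + 24 p\right) = -48 - 24 p$)
$y{\left(E,c \right)} = 5 + c$
$A{\left(w,T \right)} = -48 - 24 w$
$M{\left(S,g \right)} = 82$ ($M{\left(S,g \right)} = \left(-48 - -72\right) + 58 = \left(-48 + 72\right) + 58 = 24 + 58 = 82$)
$M{\left(W{\left(12,10 \right)},-131 \right)} 518 = 82 \cdot 518 = 42476$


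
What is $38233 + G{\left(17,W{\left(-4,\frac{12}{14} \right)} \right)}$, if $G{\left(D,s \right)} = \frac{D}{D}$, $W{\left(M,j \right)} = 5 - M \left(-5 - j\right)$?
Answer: $38234$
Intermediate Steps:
$W{\left(M,j \right)} = 5 - M \left(-5 - j\right)$
$G{\left(D,s \right)} = 1$
$38233 + G{\left(17,W{\left(-4,\frac{12}{14} \right)} \right)} = 38233 + 1 = 38234$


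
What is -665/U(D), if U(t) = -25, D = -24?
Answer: 133/5 ≈ 26.600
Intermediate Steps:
-665/U(D) = -665/(-25) = -665*(-1/25) = 133/5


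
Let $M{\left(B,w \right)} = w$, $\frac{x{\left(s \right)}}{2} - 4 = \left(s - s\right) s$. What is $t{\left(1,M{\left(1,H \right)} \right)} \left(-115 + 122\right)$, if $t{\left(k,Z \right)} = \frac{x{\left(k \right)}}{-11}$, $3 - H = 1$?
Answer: $- \frac{56}{11} \approx -5.0909$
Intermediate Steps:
$H = 2$ ($H = 3 - 1 = 2$)
$x{\left(s \right)} = 8$ ($x{\left(s \right)} = 8 + 2 \left(s - s\right) s = 8 + 2 \cdot 0 s = 8 + 2 \cdot 0 = 8 + 0 = 8$)
$t{\left(k,Z \right)} = - \frac{8}{11}$ ($t{\left(k,Z \right)} = \frac{8}{-11} = 8 \left(- \frac{1}{11}\right) = - \frac{8}{11}$)
$t{\left(1,M{\left(1,H \right)} \right)} \left(-115 + 122\right) = - \frac{8 \left(-115 + 122\right)}{11} = \left(- \frac{8}{11}\right) 7 = - \frac{56}{11}$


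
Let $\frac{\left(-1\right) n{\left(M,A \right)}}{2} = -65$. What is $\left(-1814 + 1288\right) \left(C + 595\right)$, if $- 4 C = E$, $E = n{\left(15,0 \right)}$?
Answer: $-295875$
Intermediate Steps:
$n{\left(M,A \right)} = 130$ ($n{\left(M,A \right)} = \left(-2\right) \left(-65\right) = 130$)
$E = 130$
$C = - \frac{65}{2}$ ($C = \left(- \frac{1}{4}\right) 130 = - \frac{65}{2} \approx -32.5$)
$\left(-1814 + 1288\right) \left(C + 595\right) = \left(-1814 + 1288\right) \left(- \frac{65}{2} + 595\right) = \left(-526\right) \frac{1125}{2} = -295875$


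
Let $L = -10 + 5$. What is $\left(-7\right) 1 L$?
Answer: $35$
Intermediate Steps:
$L = -5$
$\left(-7\right) 1 L = \left(-7\right) 1 \left(-5\right) = \left(-7\right) \left(-5\right) = 35$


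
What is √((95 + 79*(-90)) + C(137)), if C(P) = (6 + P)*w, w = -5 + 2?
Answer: 2*I*√1861 ≈ 86.279*I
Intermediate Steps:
w = -3
C(P) = -18 - 3*P (C(P) = (6 + P)*(-3) = -18 - 3*P)
√((95 + 79*(-90)) + C(137)) = √((95 + 79*(-90)) + (-18 - 3*137)) = √((95 - 7110) + (-18 - 411)) = √(-7015 - 429) = √(-7444) = 2*I*√1861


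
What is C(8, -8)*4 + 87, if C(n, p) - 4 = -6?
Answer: 79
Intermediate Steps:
C(n, p) = -2 (C(n, p) = 4 - 6 = -2)
C(8, -8)*4 + 87 = -2*4 + 87 = -8 + 87 = 79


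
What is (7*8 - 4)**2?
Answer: 2704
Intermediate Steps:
(7*8 - 4)**2 = (56 - 4)**2 = 52**2 = 2704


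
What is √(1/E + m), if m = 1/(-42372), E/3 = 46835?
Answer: I*√1803187169245/330748770 ≈ 0.00406*I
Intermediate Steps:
E = 140505 (E = 3*46835 = 140505)
m = -1/42372 ≈ -2.3600e-5
√(1/E + m) = √(1/140505 - 1/42372) = √(-32711/1984492620) = I*√1803187169245/330748770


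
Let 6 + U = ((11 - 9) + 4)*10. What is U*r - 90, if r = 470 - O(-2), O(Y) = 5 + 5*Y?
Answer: 25560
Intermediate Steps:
r = 475 (r = 470 - (5 + 5*(-2)) = 470 - (5 - 10) = 470 - 1*(-5) = 470 + 5 = 475)
U = 54 (U = -6 + ((11 - 9) + 4)*10 = -6 + (2 + 4)*10 = -6 + 6*10 = -6 + 60 = 54)
U*r - 90 = 54*475 - 90 = 25650 - 90 = 25560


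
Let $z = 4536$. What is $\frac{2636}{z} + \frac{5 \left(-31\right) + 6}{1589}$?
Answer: $\frac{125455}{257418} \approx 0.48736$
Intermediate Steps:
$\frac{2636}{z} + \frac{5 \left(-31\right) + 6}{1589} = \frac{2636}{4536} + \frac{5 \left(-31\right) + 6}{1589} = 2636 \cdot \frac{1}{4536} + \left(-155 + 6\right) \frac{1}{1589} = \frac{659}{1134} - \frac{149}{1589} = \frac{125455}{257418}$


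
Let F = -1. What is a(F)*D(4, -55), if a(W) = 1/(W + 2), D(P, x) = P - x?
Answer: 59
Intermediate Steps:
a(W) = 1/(2 + W)
a(F)*D(4, -55) = (4 - 1*(-55))/(2 - 1) = (4 + 55)/1 = 1*59 = 59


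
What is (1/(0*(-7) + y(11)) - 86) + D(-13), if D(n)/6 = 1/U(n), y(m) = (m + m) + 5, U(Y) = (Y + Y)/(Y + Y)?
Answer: -2159/27 ≈ -79.963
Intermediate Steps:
U(Y) = 1 (U(Y) = (2*Y)/((2*Y)) = (2*Y)*(1/(2*Y)) = 1)
y(m) = 5 + 2*m (y(m) = 2*m + 5 = 5 + 2*m)
D(n) = 6 (D(n) = 6/1 = 6*1 = 6)
(1/(0*(-7) + y(11)) - 86) + D(-13) = (1/(0*(-7) + (5 + 2*11)) - 86) + 6 = (1/(0 + (5 + 22)) - 86) + 6 = (1/(0 + 27) - 86) + 6 = (1/27 - 86) + 6 = -2321/27 + 6 = -2159/27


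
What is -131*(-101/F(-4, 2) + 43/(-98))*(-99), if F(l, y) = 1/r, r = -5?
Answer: 641278143/98 ≈ 6.5437e+6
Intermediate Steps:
F(l, y) = -1/5 (F(l, y) = 1/(-5) = -1/5)
-131*(-101/F(-4, 2) + 43/(-98))*(-99) = -131*(-101/(-1/5) + 43/(-98))*(-99) = -131*(-101*(-5) + 43*(-1/98))*(-99) = -131*(505 - 43/98)*(-99) = -131*49447/98*(-99) = -6477557/98*(-99) = 641278143/98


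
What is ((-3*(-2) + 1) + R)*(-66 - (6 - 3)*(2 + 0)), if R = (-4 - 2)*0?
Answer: -504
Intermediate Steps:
R = 0 (R = -6*0 = 0)
((-3*(-2) + 1) + R)*(-66 - (6 - 3)*(2 + 0)) = ((-3*(-2) + 1) + 0)*(-66 - (6 - 3)*(2 + 0)) = ((6 + 1) + 0)*(-66 - 3*2) = (7 + 0)*(-66 - 1*6) = 7*(-66 - 6) = 7*(-72) = -504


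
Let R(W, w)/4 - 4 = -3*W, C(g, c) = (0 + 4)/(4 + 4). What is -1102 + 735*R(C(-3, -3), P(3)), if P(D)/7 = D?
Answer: 6248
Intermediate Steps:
C(g, c) = ½ (C(g, c) = 4/8 = 4*(⅛) = ½)
P(D) = 7*D
R(W, w) = 16 - 12*W (R(W, w) = 16 + 4*(-3*W) = 16 - 12*W)
-1102 + 735*R(C(-3, -3), P(3)) = -1102 + 735*(16 - 12*½) = -1102 + 735*(16 - 6) = -1102 + 735*10 = -1102 + 7350 = 6248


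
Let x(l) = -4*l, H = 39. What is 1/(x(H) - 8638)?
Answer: -1/8794 ≈ -0.00011371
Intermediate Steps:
1/(x(H) - 8638) = 1/(-4*39 - 8638) = 1/(-156 - 8638) = 1/(-8794) = -1/8794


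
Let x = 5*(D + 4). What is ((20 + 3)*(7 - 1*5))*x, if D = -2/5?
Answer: 828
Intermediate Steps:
D = -⅖ (D = -2*⅕ = -⅖ ≈ -0.40000)
x = 18 (x = 5*(-⅖ + 4) = 5*(18/5) = 18)
((20 + 3)*(7 - 1*5))*x = ((20 + 3)*(7 - 1*5))*18 = (23*(7 - 5))*18 = (23*2)*18 = 46*18 = 828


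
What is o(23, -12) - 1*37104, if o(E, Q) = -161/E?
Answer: -37111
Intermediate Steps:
o(23, -12) - 1*37104 = -161/23 - 1*37104 = -161*1/23 - 37104 = -7 - 37104 = -37111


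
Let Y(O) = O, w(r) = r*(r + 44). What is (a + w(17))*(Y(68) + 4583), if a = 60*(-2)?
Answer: 4264967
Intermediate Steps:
w(r) = r*(44 + r)
a = -120
(a + w(17))*(Y(68) + 4583) = (-120 + 17*(44 + 17))*(68 + 4583) = (-120 + 17*61)*4651 = (-120 + 1037)*4651 = 917*4651 = 4264967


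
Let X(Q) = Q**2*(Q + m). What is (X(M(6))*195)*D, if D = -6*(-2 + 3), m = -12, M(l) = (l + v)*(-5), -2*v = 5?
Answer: 42280875/4 ≈ 1.0570e+7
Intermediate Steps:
v = -5/2 (v = -1/2*5 = -5/2 ≈ -2.5000)
M(l) = 25/2 - 5*l (M(l) = (l - 5/2)*(-5) = (-5/2 + l)*(-5) = 25/2 - 5*l)
X(Q) = Q**2*(-12 + Q) (X(Q) = Q**2*(Q - 12) = Q**2*(-12 + Q))
D = -6 (D = -6*1 = -6)
(X(M(6))*195)*D = (((25/2 - 5*6)**2*(-12 + (25/2 - 5*6)))*195)*(-6) = (((25/2 - 30)**2*(-12 + (25/2 - 30)))*195)*(-6) = (((-35/2)**2*(-12 - 35/2))*195)*(-6) = (((1225/4)*(-59/2))*195)*(-6) = -72275/8*195*(-6) = -14093625/8*(-6) = 42280875/4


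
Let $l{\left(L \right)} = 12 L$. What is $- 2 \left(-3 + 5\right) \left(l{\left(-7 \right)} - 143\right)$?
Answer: $908$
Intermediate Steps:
$- 2 \left(-3 + 5\right) \left(l{\left(-7 \right)} - 143\right) = - 2 \left(-3 + 5\right) \left(12 \left(-7\right) - 143\right) = \left(-2\right) 2 \left(-84 - 143\right) = \left(-4\right) \left(-227\right) = 908$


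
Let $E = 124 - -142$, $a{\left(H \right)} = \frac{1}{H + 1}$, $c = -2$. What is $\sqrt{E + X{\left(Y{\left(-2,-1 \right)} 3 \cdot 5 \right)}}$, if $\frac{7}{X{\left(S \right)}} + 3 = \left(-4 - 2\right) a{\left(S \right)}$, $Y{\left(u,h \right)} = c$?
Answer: $\frac{\sqrt{21343}}{9} \approx 16.232$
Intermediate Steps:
$Y{\left(u,h \right)} = -2$
$a{\left(H \right)} = \frac{1}{1 + H}$
$E = 266$ ($E = 124 + 142 = 266$)
$X{\left(S \right)} = \frac{7}{-3 - \frac{6}{1 + S}}$ ($X{\left(S \right)} = \frac{7}{-3 + \frac{-4 - 2}{1 + S}} = \frac{7}{-3 - \frac{6}{1 + S}}$)
$\sqrt{E + X{\left(Y{\left(-2,-1 \right)} 3 \cdot 5 \right)}} = \sqrt{266 + \frac{7 \left(-1 - \left(-2\right) 3 \cdot 5\right)}{3 \left(3 + \left(-2\right) 3 \cdot 5\right)}} = \sqrt{266 + \frac{7 \left(-1 - \left(-6\right) 5\right)}{3 \left(3 - 30\right)}} = \sqrt{266 + \frac{7 \left(-1 - -30\right)}{3 \left(3 - 30\right)}} = \sqrt{266 + \frac{7 \left(-1 + 30\right)}{3 \left(-27\right)}} = \sqrt{266 + \frac{7}{3} \left(- \frac{1}{27}\right) 29} = \sqrt{266 - \frac{203}{81}} = \sqrt{\frac{21343}{81}} = \frac{\sqrt{21343}}{9}$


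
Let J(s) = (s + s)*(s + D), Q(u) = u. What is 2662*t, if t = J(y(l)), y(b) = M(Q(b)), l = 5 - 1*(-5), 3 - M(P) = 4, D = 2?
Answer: -5324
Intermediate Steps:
M(P) = -1 (M(P) = 3 - 1*4 = 3 - 4 = -1)
l = 10 (l = 5 + 5 = 10)
y(b) = -1
J(s) = 2*s*(2 + s) (J(s) = (s + s)*(s + 2) = (2*s)*(2 + s) = 2*s*(2 + s))
t = -2 (t = 2*(-1)*(2 - 1) = 2*(-1)*1 = -2)
2662*t = 2662*(-2) = -5324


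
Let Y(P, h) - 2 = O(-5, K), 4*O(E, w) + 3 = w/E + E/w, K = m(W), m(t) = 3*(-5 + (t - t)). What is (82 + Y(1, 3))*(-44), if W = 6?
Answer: -11099/3 ≈ -3699.7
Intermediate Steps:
m(t) = -15 (m(t) = 3*(-5 + 0) = 3*(-5) = -15)
K = -15
O(E, w) = -3/4 + E/(4*w) + w/(4*E) (O(E, w) = -3/4 + (w/E + E/w)/4 = -3/4 + (E/w + w/E)/4 = -3/4 + (E/(4*w) + w/(4*E)) = -3/4 + E/(4*w) + w/(4*E))
Y(P, h) = 25/12 (Y(P, h) = 2 + (-3/4 + (1/4)*(-5)/(-15) + (1/4)*(-15)/(-5)) = 2 + (-3/4 + (1/4)*(-5)*(-1/15) + (1/4)*(-15)*(-1/5)) = 2 + (-3/4 + 1/12 + 3/4) = 2 + 1/12 = 25/12)
(82 + Y(1, 3))*(-44) = (82 + 25/12)*(-44) = (1009/12)*(-44) = -11099/3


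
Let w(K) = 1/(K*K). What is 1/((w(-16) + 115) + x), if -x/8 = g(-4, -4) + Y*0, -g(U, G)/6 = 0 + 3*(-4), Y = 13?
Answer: -256/118015 ≈ -0.0021692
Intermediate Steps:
w(K) = K**(-2)
g(U, G) = 72 (g(U, G) = -6*(0 + 3*(-4)) = -6*(0 - 12) = -6*(-12) = 72)
x = -576 (x = -8*(72 + 13*0) = -8*(72 + 0) = -8*72 = -576)
1/((w(-16) + 115) + x) = 1/(((-16)**(-2) + 115) - 576) = 1/((1/256 + 115) - 576) = 1/(29441/256 - 576) = 1/(-118015/256) = -256/118015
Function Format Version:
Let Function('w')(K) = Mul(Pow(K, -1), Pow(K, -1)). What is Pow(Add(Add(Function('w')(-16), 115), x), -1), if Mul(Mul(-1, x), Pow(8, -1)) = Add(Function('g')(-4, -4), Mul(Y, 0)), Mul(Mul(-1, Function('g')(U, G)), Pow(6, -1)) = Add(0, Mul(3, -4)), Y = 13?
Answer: Rational(-256, 118015) ≈ -0.0021692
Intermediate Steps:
Function('w')(K) = Pow(K, -2)
Function('g')(U, G) = 72 (Function('g')(U, G) = Mul(-6, Add(0, Mul(3, -4))) = Mul(-6, Add(0, -12)) = Mul(-6, -12) = 72)
x = -576 (x = Mul(-8, Add(72, Mul(13, 0))) = Mul(-8, Add(72, 0)) = Mul(-8, 72) = -576)
Pow(Add(Add(Function('w')(-16), 115), x), -1) = Pow(Add(Add(Pow(-16, -2), 115), -576), -1) = Pow(Add(Add(Rational(1, 256), 115), -576), -1) = Pow(Add(Rational(29441, 256), -576), -1) = Pow(Rational(-118015, 256), -1) = Rational(-256, 118015)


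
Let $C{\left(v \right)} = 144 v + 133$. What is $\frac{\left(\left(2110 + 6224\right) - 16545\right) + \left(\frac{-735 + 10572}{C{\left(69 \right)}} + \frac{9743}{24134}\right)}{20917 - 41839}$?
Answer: $\frac{1994980566481}{5084155756812} \approx 0.39239$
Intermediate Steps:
$C{\left(v \right)} = 133 + 144 v$
$\frac{\left(\left(2110 + 6224\right) - 16545\right) + \left(\frac{-735 + 10572}{C{\left(69 \right)}} + \frac{9743}{24134}\right)}{20917 - 41839} = \frac{\left(\left(2110 + 6224\right) - 16545\right) + \left(\frac{-735 + 10572}{133 + 144 \cdot 69} + \frac{9743}{24134}\right)}{20917 - 41839} = \frac{\left(8334 - 16545\right) + \left(\frac{9837}{133 + 9936} + 9743 \cdot \frac{1}{24134}\right)}{-20922} = \left(-8211 + \left(\frac{9837}{10069} + \frac{9743}{24134}\right)\right) \left(- \frac{1}{20922}\right) = \left(-8211 + \frac{335508425}{243005246}\right) \left(- \frac{1}{20922}\right) = \left(- \frac{1994980566481}{243005246}\right) \left(- \frac{1}{20922}\right) = \frac{1994980566481}{5084155756812}$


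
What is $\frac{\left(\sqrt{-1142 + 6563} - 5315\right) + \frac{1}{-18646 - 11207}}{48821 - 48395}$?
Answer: $- \frac{79334348}{6358689} + \frac{\sqrt{5421}}{426} \approx -12.304$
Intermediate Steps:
$\frac{\left(\sqrt{-1142 + 6563} - 5315\right) + \frac{1}{-18646 - 11207}}{48821 - 48395} = \frac{\left(\sqrt{5421} - 5315\right) + \frac{1}{-29853}}{426} = \left(\left(-5315 + \sqrt{5421}\right) - \frac{1}{29853}\right) \frac{1}{426} = \left(- \frac{158668696}{29853} + \sqrt{5421}\right) \frac{1}{426} = - \frac{79334348}{6358689} + \frac{\sqrt{5421}}{426}$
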